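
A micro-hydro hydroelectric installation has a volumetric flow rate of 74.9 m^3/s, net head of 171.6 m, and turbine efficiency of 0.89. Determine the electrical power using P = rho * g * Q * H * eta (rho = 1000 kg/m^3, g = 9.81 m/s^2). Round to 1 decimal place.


Apply the hydropower formula P = rho * g * Q * H * eta
rho * g = 1000 * 9.81 = 9810.0
P = 9810.0 * 74.9 * 171.6 * 0.89
P = 112216860.8 W

112216860.8


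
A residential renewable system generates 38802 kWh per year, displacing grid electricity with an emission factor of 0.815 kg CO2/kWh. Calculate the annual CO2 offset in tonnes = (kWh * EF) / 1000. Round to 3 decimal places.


CO2 offset in kg = generation * emission_factor
CO2 offset = 38802 * 0.815 = 31623.63 kg
Convert to tonnes:
  CO2 offset = 31623.63 / 1000 = 31.624 tonnes

31.624


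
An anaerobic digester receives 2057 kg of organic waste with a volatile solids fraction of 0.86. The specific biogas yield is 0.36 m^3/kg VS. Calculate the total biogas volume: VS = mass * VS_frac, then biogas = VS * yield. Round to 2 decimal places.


Compute volatile solids:
  VS = mass * VS_fraction = 2057 * 0.86 = 1769.02 kg
Calculate biogas volume:
  Biogas = VS * specific_yield = 1769.02 * 0.36
  Biogas = 636.85 m^3

636.85


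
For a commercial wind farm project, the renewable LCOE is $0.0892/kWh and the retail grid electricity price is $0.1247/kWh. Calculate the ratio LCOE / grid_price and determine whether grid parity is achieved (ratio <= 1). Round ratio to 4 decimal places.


Compare LCOE to grid price:
  LCOE = $0.0892/kWh, Grid price = $0.1247/kWh
  Ratio = LCOE / grid_price = 0.0892 / 0.1247 = 0.7153
  Grid parity achieved (ratio <= 1)? yes

0.7153


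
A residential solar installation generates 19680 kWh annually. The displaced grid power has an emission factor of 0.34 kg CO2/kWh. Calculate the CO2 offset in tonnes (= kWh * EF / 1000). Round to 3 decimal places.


CO2 offset in kg = generation * emission_factor
CO2 offset = 19680 * 0.34 = 6691.2 kg
Convert to tonnes:
  CO2 offset = 6691.2 / 1000 = 6.691 tonnes

6.691


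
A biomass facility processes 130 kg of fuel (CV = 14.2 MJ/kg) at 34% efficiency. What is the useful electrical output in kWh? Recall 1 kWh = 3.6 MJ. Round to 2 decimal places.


Total energy = mass * CV = 130 * 14.2 = 1846.0 MJ
Useful energy = total * eta = 1846.0 * 0.34 = 627.64 MJ
Convert to kWh: 627.64 / 3.6
Useful energy = 174.34 kWh

174.34


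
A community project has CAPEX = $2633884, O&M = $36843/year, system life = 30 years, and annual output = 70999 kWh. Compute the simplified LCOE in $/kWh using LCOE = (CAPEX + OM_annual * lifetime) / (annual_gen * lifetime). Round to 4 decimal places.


Total cost = CAPEX + OM * lifetime = 2633884 + 36843 * 30 = 2633884 + 1105290 = 3739174
Total generation = annual * lifetime = 70999 * 30 = 2129970 kWh
LCOE = 3739174 / 2129970
LCOE = 1.7555 $/kWh

1.7555


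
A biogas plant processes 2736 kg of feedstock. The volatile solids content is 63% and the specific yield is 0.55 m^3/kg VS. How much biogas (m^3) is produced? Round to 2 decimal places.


Compute volatile solids:
  VS = mass * VS_fraction = 2736 * 0.63 = 1723.68 kg
Calculate biogas volume:
  Biogas = VS * specific_yield = 1723.68 * 0.55
  Biogas = 948.02 m^3

948.02


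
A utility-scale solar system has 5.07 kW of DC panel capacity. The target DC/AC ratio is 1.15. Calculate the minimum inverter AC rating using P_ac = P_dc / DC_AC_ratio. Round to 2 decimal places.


The inverter AC capacity is determined by the DC/AC ratio.
Given: P_dc = 5.07 kW, DC/AC ratio = 1.15
P_ac = P_dc / ratio = 5.07 / 1.15
P_ac = 4.41 kW

4.41


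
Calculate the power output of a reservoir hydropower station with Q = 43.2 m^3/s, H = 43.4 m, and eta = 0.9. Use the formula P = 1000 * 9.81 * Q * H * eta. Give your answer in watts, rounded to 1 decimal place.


Apply the hydropower formula P = rho * g * Q * H * eta
rho * g = 1000 * 9.81 = 9810.0
P = 9810.0 * 43.2 * 43.4 * 0.9
P = 16553315.5 W

16553315.5


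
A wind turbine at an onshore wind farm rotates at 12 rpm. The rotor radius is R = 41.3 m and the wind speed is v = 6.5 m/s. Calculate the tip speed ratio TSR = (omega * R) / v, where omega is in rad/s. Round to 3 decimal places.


Convert rotational speed to rad/s:
  omega = 12 * 2 * pi / 60 = 1.2566 rad/s
Compute tip speed:
  v_tip = omega * R = 1.2566 * 41.3 = 51.899 m/s
Tip speed ratio:
  TSR = v_tip / v_wind = 51.899 / 6.5 = 7.984

7.984


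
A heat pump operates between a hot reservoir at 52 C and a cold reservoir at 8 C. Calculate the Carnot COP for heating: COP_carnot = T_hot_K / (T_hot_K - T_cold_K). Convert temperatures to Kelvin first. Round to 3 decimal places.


Convert to Kelvin:
  T_hot = 52 + 273.15 = 325.15 K
  T_cold = 8 + 273.15 = 281.15 K
Apply Carnot COP formula:
  COP = T_hot_K / (T_hot_K - T_cold_K) = 325.15 / 44.0
  COP = 7.390

7.390


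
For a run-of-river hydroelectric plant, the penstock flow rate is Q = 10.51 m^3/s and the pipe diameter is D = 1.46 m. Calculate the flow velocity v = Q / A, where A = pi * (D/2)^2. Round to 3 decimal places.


Compute pipe cross-sectional area:
  A = pi * (D/2)^2 = pi * (1.46/2)^2 = 1.6742 m^2
Calculate velocity:
  v = Q / A = 10.51 / 1.6742
  v = 6.278 m/s

6.278


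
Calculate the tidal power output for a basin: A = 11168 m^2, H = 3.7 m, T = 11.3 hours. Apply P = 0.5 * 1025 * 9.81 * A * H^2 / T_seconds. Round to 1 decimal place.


Convert period to seconds: T = 11.3 * 3600 = 40680.0 s
H^2 = 3.7^2 = 13.69
P = 0.5 * rho * g * A * H^2 / T
P = 0.5 * 1025 * 9.81 * 11168 * 13.69 / 40680.0
P = 18895.6 W

18895.6


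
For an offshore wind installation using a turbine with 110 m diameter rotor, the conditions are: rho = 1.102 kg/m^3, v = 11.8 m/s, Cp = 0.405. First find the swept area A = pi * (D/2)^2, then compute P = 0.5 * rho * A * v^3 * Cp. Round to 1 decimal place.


Step 1 -- Compute swept area:
  A = pi * (D/2)^2 = pi * (110/2)^2 = 9503.32 m^2
Step 2 -- Apply wind power equation:
  P = 0.5 * rho * A * v^3 * Cp
  v^3 = 11.8^3 = 1643.032
  P = 0.5 * 1.102 * 9503.32 * 1643.032 * 0.405
  P = 3484399.1 W

3484399.1


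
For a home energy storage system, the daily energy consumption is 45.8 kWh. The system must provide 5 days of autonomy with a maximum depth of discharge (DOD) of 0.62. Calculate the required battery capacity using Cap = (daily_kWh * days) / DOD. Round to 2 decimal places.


Total energy needed = daily * days = 45.8 * 5 = 229.0 kWh
Account for depth of discharge:
  Cap = total_energy / DOD = 229.0 / 0.62
  Cap = 369.35 kWh

369.35


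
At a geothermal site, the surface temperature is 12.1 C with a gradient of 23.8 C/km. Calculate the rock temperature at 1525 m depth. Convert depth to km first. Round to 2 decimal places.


Convert depth to km: 1525 / 1000 = 1.525 km
Temperature increase = gradient * depth_km = 23.8 * 1.525 = 36.3 C
Temperature at depth = T_surface + delta_T = 12.1 + 36.3
T = 48.40 C

48.40


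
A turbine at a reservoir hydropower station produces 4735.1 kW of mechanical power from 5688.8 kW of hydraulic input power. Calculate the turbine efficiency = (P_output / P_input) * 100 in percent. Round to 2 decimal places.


Turbine efficiency = (output power / input power) * 100
eta = (4735.1 / 5688.8) * 100
eta = 83.24%

83.24


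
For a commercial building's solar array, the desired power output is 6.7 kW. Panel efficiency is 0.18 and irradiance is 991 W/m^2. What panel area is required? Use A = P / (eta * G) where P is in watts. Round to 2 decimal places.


Convert target power to watts: P = 6.7 * 1000 = 6700.0 W
Compute denominator: eta * G = 0.18 * 991 = 178.38
Required area A = P / (eta * G) = 6700.0 / 178.38
A = 37.56 m^2

37.56


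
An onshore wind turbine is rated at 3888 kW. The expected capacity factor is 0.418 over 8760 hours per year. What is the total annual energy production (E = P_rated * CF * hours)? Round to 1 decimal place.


Annual energy = rated_kW * capacity_factor * hours_per_year
Given: P_rated = 3888 kW, CF = 0.418, hours = 8760
E = 3888 * 0.418 * 8760
E = 14236611.8 kWh

14236611.8


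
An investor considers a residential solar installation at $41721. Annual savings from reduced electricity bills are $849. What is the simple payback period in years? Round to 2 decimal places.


Simple payback period = initial cost / annual savings
Payback = 41721 / 849
Payback = 49.14 years

49.14


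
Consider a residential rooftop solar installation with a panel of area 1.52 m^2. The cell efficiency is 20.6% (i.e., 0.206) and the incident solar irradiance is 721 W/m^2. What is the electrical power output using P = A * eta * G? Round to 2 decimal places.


Use the solar power formula P = A * eta * G.
Given: A = 1.52 m^2, eta = 0.206, G = 721 W/m^2
P = 1.52 * 0.206 * 721
P = 225.76 W

225.76


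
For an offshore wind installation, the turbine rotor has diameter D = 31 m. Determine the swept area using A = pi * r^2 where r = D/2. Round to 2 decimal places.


Compute the rotor radius:
  r = D / 2 = 31 / 2 = 15.5 m
Calculate swept area:
  A = pi * r^2 = pi * 15.5^2
  A = 754.77 m^2

754.77


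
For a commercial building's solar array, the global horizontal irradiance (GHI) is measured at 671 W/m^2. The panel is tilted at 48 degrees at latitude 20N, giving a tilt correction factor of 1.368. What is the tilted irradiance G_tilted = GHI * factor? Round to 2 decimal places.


Identify the given values:
  GHI = 671 W/m^2, tilt correction factor = 1.368
Apply the formula G_tilted = GHI * factor:
  G_tilted = 671 * 1.368
  G_tilted = 917.93 W/m^2

917.93


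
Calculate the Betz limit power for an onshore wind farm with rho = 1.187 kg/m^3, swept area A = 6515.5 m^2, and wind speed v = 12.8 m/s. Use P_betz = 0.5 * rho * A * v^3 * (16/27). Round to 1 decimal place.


The Betz coefficient Cp_max = 16/27 = 0.5926
v^3 = 12.8^3 = 2097.152
P_betz = 0.5 * rho * A * v^3 * Cp_max
P_betz = 0.5 * 1.187 * 6515.5 * 2097.152 * 0.5926
P_betz = 4805677.2 W

4805677.2


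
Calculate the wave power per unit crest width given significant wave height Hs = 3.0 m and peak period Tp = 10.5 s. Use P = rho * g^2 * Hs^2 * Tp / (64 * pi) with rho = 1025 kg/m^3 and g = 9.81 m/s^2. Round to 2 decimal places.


Apply wave power formula:
  g^2 = 9.81^2 = 96.2361
  Hs^2 = 3.0^2 = 9.0
  Numerator = rho * g^2 * Hs^2 * Tp = 1025 * 96.2361 * 9.0 * 10.5 = 9321669.24
  Denominator = 64 * pi = 201.0619
  P = 9321669.24 / 201.0619 = 46362.18 W/m

46362.18


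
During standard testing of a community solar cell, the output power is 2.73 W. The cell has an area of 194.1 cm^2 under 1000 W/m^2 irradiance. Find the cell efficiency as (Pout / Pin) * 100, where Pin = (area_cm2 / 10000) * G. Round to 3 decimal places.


First compute the input power:
  Pin = area_cm2 / 10000 * G = 194.1 / 10000 * 1000 = 19.41 W
Then compute efficiency:
  Efficiency = (Pout / Pin) * 100 = (2.73 / 19.41) * 100
  Efficiency = 14.065%

14.065


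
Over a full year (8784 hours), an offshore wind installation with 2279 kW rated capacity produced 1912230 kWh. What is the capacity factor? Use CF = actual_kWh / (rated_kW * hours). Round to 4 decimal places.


Capacity factor = actual output / maximum possible output
Maximum possible = rated * hours = 2279 * 8784 = 20018736 kWh
CF = 1912230 / 20018736
CF = 0.0955

0.0955


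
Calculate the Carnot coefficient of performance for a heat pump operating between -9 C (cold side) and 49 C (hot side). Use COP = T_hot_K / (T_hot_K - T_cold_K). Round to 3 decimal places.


Convert to Kelvin:
  T_hot = 49 + 273.15 = 322.15 K
  T_cold = -9 + 273.15 = 264.15 K
Apply Carnot COP formula:
  COP = T_hot_K / (T_hot_K - T_cold_K) = 322.15 / 58.0
  COP = 5.554

5.554


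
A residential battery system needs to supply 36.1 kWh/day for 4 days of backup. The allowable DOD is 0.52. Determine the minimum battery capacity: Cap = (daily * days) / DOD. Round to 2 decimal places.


Total energy needed = daily * days = 36.1 * 4 = 144.4 kWh
Account for depth of discharge:
  Cap = total_energy / DOD = 144.4 / 0.52
  Cap = 277.69 kWh

277.69


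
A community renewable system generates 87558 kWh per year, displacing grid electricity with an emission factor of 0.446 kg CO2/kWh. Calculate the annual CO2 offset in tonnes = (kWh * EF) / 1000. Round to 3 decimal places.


CO2 offset in kg = generation * emission_factor
CO2 offset = 87558 * 0.446 = 39050.87 kg
Convert to tonnes:
  CO2 offset = 39050.87 / 1000 = 39.051 tonnes

39.051


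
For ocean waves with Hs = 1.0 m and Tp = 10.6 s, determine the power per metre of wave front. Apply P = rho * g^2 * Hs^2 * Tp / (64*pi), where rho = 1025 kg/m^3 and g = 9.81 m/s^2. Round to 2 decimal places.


Apply wave power formula:
  g^2 = 9.81^2 = 96.2361
  Hs^2 = 1.0^2 = 1.0
  Numerator = rho * g^2 * Hs^2 * Tp = 1025 * 96.2361 * 1.0 * 10.6 = 1045605.23
  Denominator = 64 * pi = 201.0619
  P = 1045605.23 / 201.0619 = 5200.41 W/m

5200.41


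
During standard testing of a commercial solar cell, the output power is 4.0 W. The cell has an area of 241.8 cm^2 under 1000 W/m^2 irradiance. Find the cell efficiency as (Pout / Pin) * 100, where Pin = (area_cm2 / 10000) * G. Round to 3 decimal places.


First compute the input power:
  Pin = area_cm2 / 10000 * G = 241.8 / 10000 * 1000 = 24.18 W
Then compute efficiency:
  Efficiency = (Pout / Pin) * 100 = (4.0 / 24.18) * 100
  Efficiency = 16.543%

16.543


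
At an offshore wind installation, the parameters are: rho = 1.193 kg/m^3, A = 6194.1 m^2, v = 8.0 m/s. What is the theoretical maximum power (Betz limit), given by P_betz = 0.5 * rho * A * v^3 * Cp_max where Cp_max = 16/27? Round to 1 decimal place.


The Betz coefficient Cp_max = 16/27 = 0.5926
v^3 = 8.0^3 = 512.0
P_betz = 0.5 * rho * A * v^3 * Cp_max
P_betz = 0.5 * 1.193 * 6194.1 * 512.0 * 0.5926
P_betz = 1121023.8 W

1121023.8


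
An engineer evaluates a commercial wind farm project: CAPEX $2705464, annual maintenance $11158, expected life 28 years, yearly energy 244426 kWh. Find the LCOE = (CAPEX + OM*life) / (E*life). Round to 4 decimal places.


Total cost = CAPEX + OM * lifetime = 2705464 + 11158 * 28 = 2705464 + 312424 = 3017888
Total generation = annual * lifetime = 244426 * 28 = 6843928 kWh
LCOE = 3017888 / 6843928
LCOE = 0.4410 $/kWh

0.4410


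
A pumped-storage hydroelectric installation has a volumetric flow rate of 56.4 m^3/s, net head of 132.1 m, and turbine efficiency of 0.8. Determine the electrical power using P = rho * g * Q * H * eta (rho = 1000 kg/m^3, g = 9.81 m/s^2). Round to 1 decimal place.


Apply the hydropower formula P = rho * g * Q * H * eta
rho * g = 1000 * 9.81 = 9810.0
P = 9810.0 * 56.4 * 132.1 * 0.8
P = 58471053.1 W

58471053.1


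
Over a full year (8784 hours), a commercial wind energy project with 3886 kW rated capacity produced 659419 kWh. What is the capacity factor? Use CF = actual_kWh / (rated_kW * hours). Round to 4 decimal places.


Capacity factor = actual output / maximum possible output
Maximum possible = rated * hours = 3886 * 8784 = 34134624 kWh
CF = 659419 / 34134624
CF = 0.0193

0.0193


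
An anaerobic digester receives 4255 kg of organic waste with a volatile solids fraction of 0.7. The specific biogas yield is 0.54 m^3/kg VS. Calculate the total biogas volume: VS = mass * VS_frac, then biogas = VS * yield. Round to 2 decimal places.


Compute volatile solids:
  VS = mass * VS_fraction = 4255 * 0.7 = 2978.5 kg
Calculate biogas volume:
  Biogas = VS * specific_yield = 2978.5 * 0.54
  Biogas = 1608.39 m^3

1608.39


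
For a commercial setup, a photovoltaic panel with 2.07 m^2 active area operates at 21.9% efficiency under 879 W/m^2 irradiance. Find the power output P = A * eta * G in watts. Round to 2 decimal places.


Use the solar power formula P = A * eta * G.
Given: A = 2.07 m^2, eta = 0.219, G = 879 W/m^2
P = 2.07 * 0.219 * 879
P = 398.48 W

398.48


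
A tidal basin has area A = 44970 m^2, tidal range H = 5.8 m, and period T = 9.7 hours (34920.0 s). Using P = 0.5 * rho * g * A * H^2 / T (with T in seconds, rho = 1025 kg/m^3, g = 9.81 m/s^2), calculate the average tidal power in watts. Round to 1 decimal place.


Convert period to seconds: T = 9.7 * 3600 = 34920.0 s
H^2 = 5.8^2 = 33.64
P = 0.5 * rho * g * A * H^2 / T
P = 0.5 * 1025 * 9.81 * 44970 * 33.64 / 34920.0
P = 217804.8 W

217804.8


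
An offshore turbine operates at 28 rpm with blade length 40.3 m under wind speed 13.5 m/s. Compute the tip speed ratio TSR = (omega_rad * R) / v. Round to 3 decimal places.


Convert rotational speed to rad/s:
  omega = 28 * 2 * pi / 60 = 2.9322 rad/s
Compute tip speed:
  v_tip = omega * R = 2.9322 * 40.3 = 118.166 m/s
Tip speed ratio:
  TSR = v_tip / v_wind = 118.166 / 13.5 = 8.753

8.753


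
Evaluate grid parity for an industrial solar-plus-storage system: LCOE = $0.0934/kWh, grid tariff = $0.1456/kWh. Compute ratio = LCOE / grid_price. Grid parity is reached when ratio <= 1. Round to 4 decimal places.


Compare LCOE to grid price:
  LCOE = $0.0934/kWh, Grid price = $0.1456/kWh
  Ratio = LCOE / grid_price = 0.0934 / 0.1456 = 0.6415
  Grid parity achieved (ratio <= 1)? yes

0.6415


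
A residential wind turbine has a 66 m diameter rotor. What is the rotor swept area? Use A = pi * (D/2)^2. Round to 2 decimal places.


Compute the rotor radius:
  r = D / 2 = 66 / 2 = 33.0 m
Calculate swept area:
  A = pi * r^2 = pi * 33.0^2
  A = 3421.19 m^2

3421.19


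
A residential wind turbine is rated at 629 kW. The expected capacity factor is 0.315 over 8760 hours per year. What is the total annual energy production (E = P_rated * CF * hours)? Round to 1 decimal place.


Annual energy = rated_kW * capacity_factor * hours_per_year
Given: P_rated = 629 kW, CF = 0.315, hours = 8760
E = 629 * 0.315 * 8760
E = 1735662.6 kWh

1735662.6


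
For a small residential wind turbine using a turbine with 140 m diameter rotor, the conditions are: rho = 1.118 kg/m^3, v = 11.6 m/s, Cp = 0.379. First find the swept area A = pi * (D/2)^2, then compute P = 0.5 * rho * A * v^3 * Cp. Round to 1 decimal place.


Step 1 -- Compute swept area:
  A = pi * (D/2)^2 = pi * (140/2)^2 = 15393.8 m^2
Step 2 -- Apply wind power equation:
  P = 0.5 * rho * A * v^3 * Cp
  v^3 = 11.6^3 = 1560.896
  P = 0.5 * 1.118 * 15393.8 * 1560.896 * 0.379
  P = 5090623.0 W

5090623.0


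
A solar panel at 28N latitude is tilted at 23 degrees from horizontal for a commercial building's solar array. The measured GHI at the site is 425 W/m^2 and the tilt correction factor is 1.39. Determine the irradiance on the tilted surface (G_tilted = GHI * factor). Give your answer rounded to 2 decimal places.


Identify the given values:
  GHI = 425 W/m^2, tilt correction factor = 1.39
Apply the formula G_tilted = GHI * factor:
  G_tilted = 425 * 1.39
  G_tilted = 590.75 W/m^2

590.75


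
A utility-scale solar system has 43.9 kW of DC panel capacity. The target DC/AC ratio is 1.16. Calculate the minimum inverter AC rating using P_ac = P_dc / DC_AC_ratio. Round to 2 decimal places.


The inverter AC capacity is determined by the DC/AC ratio.
Given: P_dc = 43.9 kW, DC/AC ratio = 1.16
P_ac = P_dc / ratio = 43.9 / 1.16
P_ac = 37.84 kW

37.84


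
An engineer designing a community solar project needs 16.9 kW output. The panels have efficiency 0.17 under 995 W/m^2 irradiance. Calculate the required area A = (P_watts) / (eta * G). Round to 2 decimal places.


Convert target power to watts: P = 16.9 * 1000 = 16900.0 W
Compute denominator: eta * G = 0.17 * 995 = 169.15
Required area A = P / (eta * G) = 16900.0 / 169.15
A = 99.91 m^2

99.91


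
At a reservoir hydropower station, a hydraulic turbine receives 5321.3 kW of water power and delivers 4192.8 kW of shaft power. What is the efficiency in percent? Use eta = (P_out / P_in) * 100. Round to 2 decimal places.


Turbine efficiency = (output power / input power) * 100
eta = (4192.8 / 5321.3) * 100
eta = 78.79%

78.79


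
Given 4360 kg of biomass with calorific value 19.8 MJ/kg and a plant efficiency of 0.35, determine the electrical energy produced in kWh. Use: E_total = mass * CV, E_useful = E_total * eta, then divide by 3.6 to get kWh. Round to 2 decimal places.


Total energy = mass * CV = 4360 * 19.8 = 86328.0 MJ
Useful energy = total * eta = 86328.0 * 0.35 = 30214.8 MJ
Convert to kWh: 30214.8 / 3.6
Useful energy = 8393.00 kWh

8393.00


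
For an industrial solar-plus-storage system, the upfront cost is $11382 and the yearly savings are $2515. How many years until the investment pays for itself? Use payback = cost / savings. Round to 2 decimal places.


Simple payback period = initial cost / annual savings
Payback = 11382 / 2515
Payback = 4.53 years

4.53


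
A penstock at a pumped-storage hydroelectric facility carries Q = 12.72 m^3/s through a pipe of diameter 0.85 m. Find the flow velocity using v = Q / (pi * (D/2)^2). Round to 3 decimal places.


Compute pipe cross-sectional area:
  A = pi * (D/2)^2 = pi * (0.85/2)^2 = 0.5675 m^2
Calculate velocity:
  v = Q / A = 12.72 / 0.5675
  v = 22.416 m/s

22.416


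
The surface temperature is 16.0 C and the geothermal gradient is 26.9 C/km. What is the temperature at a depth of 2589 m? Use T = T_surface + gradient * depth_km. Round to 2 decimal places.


Convert depth to km: 2589 / 1000 = 2.589 km
Temperature increase = gradient * depth_km = 26.9 * 2.589 = 69.64 C
Temperature at depth = T_surface + delta_T = 16.0 + 69.64
T = 85.64 C

85.64


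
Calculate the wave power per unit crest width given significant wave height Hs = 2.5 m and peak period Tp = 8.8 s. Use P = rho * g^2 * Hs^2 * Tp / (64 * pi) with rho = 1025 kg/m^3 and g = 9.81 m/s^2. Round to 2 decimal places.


Apply wave power formula:
  g^2 = 9.81^2 = 96.2361
  Hs^2 = 2.5^2 = 6.25
  Numerator = rho * g^2 * Hs^2 * Tp = 1025 * 96.2361 * 6.25 * 8.8 = 5425310.14
  Denominator = 64 * pi = 201.0619
  P = 5425310.14 / 201.0619 = 26983.28 W/m

26983.28


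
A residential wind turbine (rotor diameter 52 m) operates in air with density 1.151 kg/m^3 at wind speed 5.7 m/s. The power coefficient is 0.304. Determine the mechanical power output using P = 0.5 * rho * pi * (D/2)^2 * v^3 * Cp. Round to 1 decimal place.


Step 1 -- Compute swept area:
  A = pi * (D/2)^2 = pi * (52/2)^2 = 2123.72 m^2
Step 2 -- Apply wind power equation:
  P = 0.5 * rho * A * v^3 * Cp
  v^3 = 5.7^3 = 185.193
  P = 0.5 * 1.151 * 2123.72 * 185.193 * 0.304
  P = 68808.2 W

68808.2


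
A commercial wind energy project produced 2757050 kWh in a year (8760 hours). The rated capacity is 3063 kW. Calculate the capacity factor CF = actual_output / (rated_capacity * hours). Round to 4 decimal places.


Capacity factor = actual output / maximum possible output
Maximum possible = rated * hours = 3063 * 8760 = 26831880 kWh
CF = 2757050 / 26831880
CF = 0.1028

0.1028


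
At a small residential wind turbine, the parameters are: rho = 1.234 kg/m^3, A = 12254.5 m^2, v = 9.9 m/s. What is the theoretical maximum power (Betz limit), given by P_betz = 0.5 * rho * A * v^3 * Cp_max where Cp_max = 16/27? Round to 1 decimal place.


The Betz coefficient Cp_max = 16/27 = 0.5926
v^3 = 9.9^3 = 970.299
P_betz = 0.5 * rho * A * v^3 * Cp_max
P_betz = 0.5 * 1.234 * 12254.5 * 970.299 * 0.5926
P_betz = 4347529.7 W

4347529.7


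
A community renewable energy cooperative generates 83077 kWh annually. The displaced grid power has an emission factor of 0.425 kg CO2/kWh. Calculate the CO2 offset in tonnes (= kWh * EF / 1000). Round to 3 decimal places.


CO2 offset in kg = generation * emission_factor
CO2 offset = 83077 * 0.425 = 35307.73 kg
Convert to tonnes:
  CO2 offset = 35307.73 / 1000 = 35.308 tonnes

35.308


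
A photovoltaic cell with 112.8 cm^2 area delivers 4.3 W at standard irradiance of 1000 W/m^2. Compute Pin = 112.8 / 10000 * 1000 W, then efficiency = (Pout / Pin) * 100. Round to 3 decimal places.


First compute the input power:
  Pin = area_cm2 / 10000 * G = 112.8 / 10000 * 1000 = 11.28 W
Then compute efficiency:
  Efficiency = (Pout / Pin) * 100 = (4.3 / 11.28) * 100
  Efficiency = 38.121%

38.121


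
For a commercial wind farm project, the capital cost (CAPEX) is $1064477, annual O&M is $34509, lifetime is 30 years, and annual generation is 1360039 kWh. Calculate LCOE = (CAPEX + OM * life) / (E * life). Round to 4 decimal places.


Total cost = CAPEX + OM * lifetime = 1064477 + 34509 * 30 = 1064477 + 1035270 = 2099747
Total generation = annual * lifetime = 1360039 * 30 = 40801170 kWh
LCOE = 2099747 / 40801170
LCOE = 0.0515 $/kWh

0.0515


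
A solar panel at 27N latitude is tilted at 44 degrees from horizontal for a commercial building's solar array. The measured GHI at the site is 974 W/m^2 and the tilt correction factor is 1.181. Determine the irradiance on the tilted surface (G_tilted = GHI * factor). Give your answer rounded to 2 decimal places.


Identify the given values:
  GHI = 974 W/m^2, tilt correction factor = 1.181
Apply the formula G_tilted = GHI * factor:
  G_tilted = 974 * 1.181
  G_tilted = 1150.29 W/m^2

1150.29


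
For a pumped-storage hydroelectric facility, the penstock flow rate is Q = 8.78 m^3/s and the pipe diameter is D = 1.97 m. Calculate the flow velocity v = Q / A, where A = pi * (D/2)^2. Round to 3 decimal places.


Compute pipe cross-sectional area:
  A = pi * (D/2)^2 = pi * (1.97/2)^2 = 3.0481 m^2
Calculate velocity:
  v = Q / A = 8.78 / 3.0481
  v = 2.881 m/s

2.881


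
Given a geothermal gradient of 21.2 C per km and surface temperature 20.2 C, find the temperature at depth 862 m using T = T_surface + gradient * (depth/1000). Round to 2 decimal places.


Convert depth to km: 862 / 1000 = 0.862 km
Temperature increase = gradient * depth_km = 21.2 * 0.862 = 18.27 C
Temperature at depth = T_surface + delta_T = 20.2 + 18.27
T = 38.47 C

38.47


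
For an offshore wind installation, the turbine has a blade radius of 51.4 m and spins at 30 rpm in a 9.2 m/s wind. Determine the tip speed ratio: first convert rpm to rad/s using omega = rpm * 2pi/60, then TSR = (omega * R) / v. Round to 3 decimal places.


Convert rotational speed to rad/s:
  omega = 30 * 2 * pi / 60 = 3.1416 rad/s
Compute tip speed:
  v_tip = omega * R = 3.1416 * 51.4 = 161.478 m/s
Tip speed ratio:
  TSR = v_tip / v_wind = 161.478 / 9.2 = 17.552

17.552


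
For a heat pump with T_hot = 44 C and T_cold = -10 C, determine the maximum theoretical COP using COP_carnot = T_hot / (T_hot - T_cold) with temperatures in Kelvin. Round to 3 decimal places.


Convert to Kelvin:
  T_hot = 44 + 273.15 = 317.15 K
  T_cold = -10 + 273.15 = 263.15 K
Apply Carnot COP formula:
  COP = T_hot_K / (T_hot_K - T_cold_K) = 317.15 / 54.0
  COP = 5.873

5.873


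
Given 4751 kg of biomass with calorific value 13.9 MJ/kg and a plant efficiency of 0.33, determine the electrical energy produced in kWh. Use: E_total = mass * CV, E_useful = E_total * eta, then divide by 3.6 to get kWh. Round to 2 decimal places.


Total energy = mass * CV = 4751 * 13.9 = 66038.9 MJ
Useful energy = total * eta = 66038.9 * 0.33 = 21792.84 MJ
Convert to kWh: 21792.84 / 3.6
Useful energy = 6053.57 kWh

6053.57


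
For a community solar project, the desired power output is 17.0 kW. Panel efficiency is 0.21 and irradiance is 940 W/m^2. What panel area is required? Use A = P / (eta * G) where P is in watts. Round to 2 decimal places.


Convert target power to watts: P = 17.0 * 1000 = 17000.0 W
Compute denominator: eta * G = 0.21 * 940 = 197.4
Required area A = P / (eta * G) = 17000.0 / 197.4
A = 86.12 m^2

86.12


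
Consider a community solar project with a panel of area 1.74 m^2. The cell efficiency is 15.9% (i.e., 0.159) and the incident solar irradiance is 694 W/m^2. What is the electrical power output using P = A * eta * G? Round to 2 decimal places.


Use the solar power formula P = A * eta * G.
Given: A = 1.74 m^2, eta = 0.159, G = 694 W/m^2
P = 1.74 * 0.159 * 694
P = 192.00 W

192.00


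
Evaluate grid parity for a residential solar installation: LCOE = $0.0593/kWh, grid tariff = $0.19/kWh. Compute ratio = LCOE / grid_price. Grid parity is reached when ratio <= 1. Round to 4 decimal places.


Compare LCOE to grid price:
  LCOE = $0.0593/kWh, Grid price = $0.19/kWh
  Ratio = LCOE / grid_price = 0.0593 / 0.19 = 0.3121
  Grid parity achieved (ratio <= 1)? yes

0.3121


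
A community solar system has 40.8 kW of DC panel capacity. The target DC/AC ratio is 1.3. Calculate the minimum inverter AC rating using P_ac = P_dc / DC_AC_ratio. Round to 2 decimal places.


The inverter AC capacity is determined by the DC/AC ratio.
Given: P_dc = 40.8 kW, DC/AC ratio = 1.3
P_ac = P_dc / ratio = 40.8 / 1.3
P_ac = 31.38 kW

31.38


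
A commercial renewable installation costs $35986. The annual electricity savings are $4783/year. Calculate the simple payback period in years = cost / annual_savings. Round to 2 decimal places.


Simple payback period = initial cost / annual savings
Payback = 35986 / 4783
Payback = 7.52 years

7.52


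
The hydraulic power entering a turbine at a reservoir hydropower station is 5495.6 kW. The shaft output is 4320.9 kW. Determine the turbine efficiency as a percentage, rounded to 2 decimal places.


Turbine efficiency = (output power / input power) * 100
eta = (4320.9 / 5495.6) * 100
eta = 78.62%

78.62


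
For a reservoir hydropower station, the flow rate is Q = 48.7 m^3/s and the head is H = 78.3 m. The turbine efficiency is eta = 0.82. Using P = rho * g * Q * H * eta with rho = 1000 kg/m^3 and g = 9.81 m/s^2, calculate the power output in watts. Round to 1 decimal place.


Apply the hydropower formula P = rho * g * Q * H * eta
rho * g = 1000 * 9.81 = 9810.0
P = 9810.0 * 48.7 * 78.3 * 0.82
P = 30674223.9 W

30674223.9


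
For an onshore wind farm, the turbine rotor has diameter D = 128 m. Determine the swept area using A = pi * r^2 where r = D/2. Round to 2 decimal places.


Compute the rotor radius:
  r = D / 2 = 128 / 2 = 64.0 m
Calculate swept area:
  A = pi * r^2 = pi * 64.0^2
  A = 12867.96 m^2

12867.96


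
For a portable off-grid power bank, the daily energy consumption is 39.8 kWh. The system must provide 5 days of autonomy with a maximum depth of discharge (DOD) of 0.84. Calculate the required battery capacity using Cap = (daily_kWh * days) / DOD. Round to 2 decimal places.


Total energy needed = daily * days = 39.8 * 5 = 199.0 kWh
Account for depth of discharge:
  Cap = total_energy / DOD = 199.0 / 0.84
  Cap = 236.90 kWh

236.90


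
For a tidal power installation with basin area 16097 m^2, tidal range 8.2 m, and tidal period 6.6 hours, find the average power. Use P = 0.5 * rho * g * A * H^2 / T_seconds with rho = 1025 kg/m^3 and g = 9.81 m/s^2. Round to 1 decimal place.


Convert period to seconds: T = 6.6 * 3600 = 23760.0 s
H^2 = 8.2^2 = 67.24
P = 0.5 * rho * g * A * H^2 / T
P = 0.5 * 1025 * 9.81 * 16097 * 67.24 / 23760.0
P = 229028.3 W

229028.3


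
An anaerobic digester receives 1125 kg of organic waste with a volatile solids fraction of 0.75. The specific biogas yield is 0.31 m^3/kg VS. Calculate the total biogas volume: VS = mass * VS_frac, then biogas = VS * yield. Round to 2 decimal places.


Compute volatile solids:
  VS = mass * VS_fraction = 1125 * 0.75 = 843.75 kg
Calculate biogas volume:
  Biogas = VS * specific_yield = 843.75 * 0.31
  Biogas = 261.56 m^3

261.56


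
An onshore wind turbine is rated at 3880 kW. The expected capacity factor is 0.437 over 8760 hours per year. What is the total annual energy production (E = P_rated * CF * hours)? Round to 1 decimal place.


Annual energy = rated_kW * capacity_factor * hours_per_year
Given: P_rated = 3880 kW, CF = 0.437, hours = 8760
E = 3880 * 0.437 * 8760
E = 14853105.6 kWh

14853105.6


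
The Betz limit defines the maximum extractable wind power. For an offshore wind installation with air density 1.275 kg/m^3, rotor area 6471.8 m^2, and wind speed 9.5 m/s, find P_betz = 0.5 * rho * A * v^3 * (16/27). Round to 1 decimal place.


The Betz coefficient Cp_max = 16/27 = 0.5926
v^3 = 9.5^3 = 857.375
P_betz = 0.5 * rho * A * v^3 * Cp_max
P_betz = 0.5 * 1.275 * 6471.8 * 857.375 * 0.5926
P_betz = 2096198.0 W

2096198.0


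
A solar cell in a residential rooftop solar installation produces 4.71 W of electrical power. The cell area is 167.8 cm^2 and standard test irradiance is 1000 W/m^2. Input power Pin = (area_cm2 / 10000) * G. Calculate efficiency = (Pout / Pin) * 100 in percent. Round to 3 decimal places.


First compute the input power:
  Pin = area_cm2 / 10000 * G = 167.8 / 10000 * 1000 = 16.78 W
Then compute efficiency:
  Efficiency = (Pout / Pin) * 100 = (4.71 / 16.78) * 100
  Efficiency = 28.069%

28.069


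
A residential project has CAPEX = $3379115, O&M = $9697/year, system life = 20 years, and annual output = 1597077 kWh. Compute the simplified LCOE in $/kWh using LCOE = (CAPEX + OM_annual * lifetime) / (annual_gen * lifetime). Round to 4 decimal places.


Total cost = CAPEX + OM * lifetime = 3379115 + 9697 * 20 = 3379115 + 193940 = 3573055
Total generation = annual * lifetime = 1597077 * 20 = 31941540 kWh
LCOE = 3573055 / 31941540
LCOE = 0.1119 $/kWh

0.1119


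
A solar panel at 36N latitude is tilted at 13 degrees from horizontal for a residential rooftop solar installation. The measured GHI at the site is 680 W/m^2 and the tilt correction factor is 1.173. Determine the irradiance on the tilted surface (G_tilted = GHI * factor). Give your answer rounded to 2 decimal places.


Identify the given values:
  GHI = 680 W/m^2, tilt correction factor = 1.173
Apply the formula G_tilted = GHI * factor:
  G_tilted = 680 * 1.173
  G_tilted = 797.64 W/m^2

797.64


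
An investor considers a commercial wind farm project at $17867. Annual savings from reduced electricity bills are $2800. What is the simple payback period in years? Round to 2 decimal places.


Simple payback period = initial cost / annual savings
Payback = 17867 / 2800
Payback = 6.38 years

6.38


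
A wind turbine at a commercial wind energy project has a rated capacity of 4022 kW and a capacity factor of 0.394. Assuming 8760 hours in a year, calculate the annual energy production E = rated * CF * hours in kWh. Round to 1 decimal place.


Annual energy = rated_kW * capacity_factor * hours_per_year
Given: P_rated = 4022 kW, CF = 0.394, hours = 8760
E = 4022 * 0.394 * 8760
E = 13881691.7 kWh

13881691.7


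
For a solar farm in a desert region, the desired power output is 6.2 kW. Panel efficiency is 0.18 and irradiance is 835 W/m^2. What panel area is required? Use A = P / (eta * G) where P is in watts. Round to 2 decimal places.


Convert target power to watts: P = 6.2 * 1000 = 6200.0 W
Compute denominator: eta * G = 0.18 * 835 = 150.3
Required area A = P / (eta * G) = 6200.0 / 150.3
A = 41.25 m^2

41.25


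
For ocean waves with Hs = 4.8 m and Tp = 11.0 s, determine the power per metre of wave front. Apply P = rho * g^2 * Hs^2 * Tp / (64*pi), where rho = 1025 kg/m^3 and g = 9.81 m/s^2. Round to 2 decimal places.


Apply wave power formula:
  g^2 = 9.81^2 = 96.2361
  Hs^2 = 4.8^2 = 23.04
  Numerator = rho * g^2 * Hs^2 * Tp = 1025 * 96.2361 * 23.04 * 11.0 = 24999829.11
  Denominator = 64 * pi = 201.0619
  P = 24999829.11 / 201.0619 = 124338.95 W/m

124338.95


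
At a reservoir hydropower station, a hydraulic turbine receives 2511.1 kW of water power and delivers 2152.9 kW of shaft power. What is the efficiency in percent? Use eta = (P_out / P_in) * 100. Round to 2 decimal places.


Turbine efficiency = (output power / input power) * 100
eta = (2152.9 / 2511.1) * 100
eta = 85.74%

85.74


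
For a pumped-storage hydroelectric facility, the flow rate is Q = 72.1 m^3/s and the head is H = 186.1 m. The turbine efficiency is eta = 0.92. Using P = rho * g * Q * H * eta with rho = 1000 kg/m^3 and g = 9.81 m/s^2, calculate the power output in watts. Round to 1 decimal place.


Apply the hydropower formula P = rho * g * Q * H * eta
rho * g = 1000 * 9.81 = 9810.0
P = 9810.0 * 72.1 * 186.1 * 0.92
P = 121098418.8 W

121098418.8


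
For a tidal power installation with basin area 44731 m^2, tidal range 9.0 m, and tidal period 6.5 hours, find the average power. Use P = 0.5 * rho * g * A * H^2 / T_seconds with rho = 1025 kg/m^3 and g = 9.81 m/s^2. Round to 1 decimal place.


Convert period to seconds: T = 6.5 * 3600 = 23400.0 s
H^2 = 9.0^2 = 81.0
P = 0.5 * rho * g * A * H^2 / T
P = 0.5 * 1025 * 9.81 * 44731 * 81.0 / 23400.0
P = 778467.8 W

778467.8


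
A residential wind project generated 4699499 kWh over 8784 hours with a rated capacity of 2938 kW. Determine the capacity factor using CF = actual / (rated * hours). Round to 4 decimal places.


Capacity factor = actual output / maximum possible output
Maximum possible = rated * hours = 2938 * 8784 = 25807392 kWh
CF = 4699499 / 25807392
CF = 0.1821

0.1821


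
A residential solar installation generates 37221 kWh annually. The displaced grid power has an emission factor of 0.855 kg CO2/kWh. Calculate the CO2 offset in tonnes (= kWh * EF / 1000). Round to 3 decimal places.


CO2 offset in kg = generation * emission_factor
CO2 offset = 37221 * 0.855 = 31823.96 kg
Convert to tonnes:
  CO2 offset = 31823.96 / 1000 = 31.824 tonnes

31.824


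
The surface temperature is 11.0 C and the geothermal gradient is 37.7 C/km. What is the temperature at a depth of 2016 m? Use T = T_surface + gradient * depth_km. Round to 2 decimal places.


Convert depth to km: 2016 / 1000 = 2.016 km
Temperature increase = gradient * depth_km = 37.7 * 2.016 = 76.0 C
Temperature at depth = T_surface + delta_T = 11.0 + 76.0
T = 87.00 C

87.00


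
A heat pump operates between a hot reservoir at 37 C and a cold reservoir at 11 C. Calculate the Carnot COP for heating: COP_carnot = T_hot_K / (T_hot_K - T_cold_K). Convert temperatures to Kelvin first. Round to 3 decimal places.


Convert to Kelvin:
  T_hot = 37 + 273.15 = 310.15 K
  T_cold = 11 + 273.15 = 284.15 K
Apply Carnot COP formula:
  COP = T_hot_K / (T_hot_K - T_cold_K) = 310.15 / 26.0
  COP = 11.929

11.929


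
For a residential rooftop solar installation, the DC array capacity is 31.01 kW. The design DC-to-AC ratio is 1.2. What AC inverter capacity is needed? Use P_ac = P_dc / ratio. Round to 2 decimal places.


The inverter AC capacity is determined by the DC/AC ratio.
Given: P_dc = 31.01 kW, DC/AC ratio = 1.2
P_ac = P_dc / ratio = 31.01 / 1.2
P_ac = 25.84 kW

25.84


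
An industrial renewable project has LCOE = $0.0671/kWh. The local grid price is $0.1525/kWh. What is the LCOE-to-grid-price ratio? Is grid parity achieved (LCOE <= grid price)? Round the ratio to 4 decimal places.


Compare LCOE to grid price:
  LCOE = $0.0671/kWh, Grid price = $0.1525/kWh
  Ratio = LCOE / grid_price = 0.0671 / 0.1525 = 0.4400
  Grid parity achieved (ratio <= 1)? yes

0.4400


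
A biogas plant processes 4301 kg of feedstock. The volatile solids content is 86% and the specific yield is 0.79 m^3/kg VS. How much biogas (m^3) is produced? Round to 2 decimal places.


Compute volatile solids:
  VS = mass * VS_fraction = 4301 * 0.86 = 3698.86 kg
Calculate biogas volume:
  Biogas = VS * specific_yield = 3698.86 * 0.79
  Biogas = 2922.10 m^3

2922.10


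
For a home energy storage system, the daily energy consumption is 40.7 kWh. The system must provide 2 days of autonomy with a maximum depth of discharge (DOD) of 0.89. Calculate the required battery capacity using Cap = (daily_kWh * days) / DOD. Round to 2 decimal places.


Total energy needed = daily * days = 40.7 * 2 = 81.4 kWh
Account for depth of discharge:
  Cap = total_energy / DOD = 81.4 / 0.89
  Cap = 91.46 kWh

91.46


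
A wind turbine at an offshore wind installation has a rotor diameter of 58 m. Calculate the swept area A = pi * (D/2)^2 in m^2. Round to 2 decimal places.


Compute the rotor radius:
  r = D / 2 = 58 / 2 = 29.0 m
Calculate swept area:
  A = pi * r^2 = pi * 29.0^2
  A = 2642.08 m^2

2642.08


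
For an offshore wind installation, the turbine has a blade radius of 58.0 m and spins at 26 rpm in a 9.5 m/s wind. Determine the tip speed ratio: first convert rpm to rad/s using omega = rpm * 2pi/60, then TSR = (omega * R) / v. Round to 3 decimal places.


Convert rotational speed to rad/s:
  omega = 26 * 2 * pi / 60 = 2.7227 rad/s
Compute tip speed:
  v_tip = omega * R = 2.7227 * 58.0 = 157.917 m/s
Tip speed ratio:
  TSR = v_tip / v_wind = 157.917 / 9.5 = 16.623

16.623
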